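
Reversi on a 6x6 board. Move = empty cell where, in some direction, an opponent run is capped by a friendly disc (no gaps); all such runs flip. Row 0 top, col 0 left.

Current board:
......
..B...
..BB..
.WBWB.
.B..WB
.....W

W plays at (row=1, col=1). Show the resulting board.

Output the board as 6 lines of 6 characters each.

Answer: ......
.WB...
..WB..
.WBWB.
.B..WB
.....W

Derivation:
Place W at (1,1); scan 8 dirs for brackets.
Dir NW: first cell '.' (not opp) -> no flip
Dir N: first cell '.' (not opp) -> no flip
Dir NE: first cell '.' (not opp) -> no flip
Dir W: first cell '.' (not opp) -> no flip
Dir E: opp run (1,2), next='.' -> no flip
Dir SW: first cell '.' (not opp) -> no flip
Dir S: first cell '.' (not opp) -> no flip
Dir SE: opp run (2,2) capped by W -> flip
All flips: (2,2)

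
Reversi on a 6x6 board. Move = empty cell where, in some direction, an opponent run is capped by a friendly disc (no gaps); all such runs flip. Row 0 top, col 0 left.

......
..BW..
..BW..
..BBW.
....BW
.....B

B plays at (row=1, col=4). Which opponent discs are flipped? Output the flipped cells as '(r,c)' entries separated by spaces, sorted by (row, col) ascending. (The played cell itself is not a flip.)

Answer: (1,3) (2,3)

Derivation:
Dir NW: first cell '.' (not opp) -> no flip
Dir N: first cell '.' (not opp) -> no flip
Dir NE: first cell '.' (not opp) -> no flip
Dir W: opp run (1,3) capped by B -> flip
Dir E: first cell '.' (not opp) -> no flip
Dir SW: opp run (2,3) capped by B -> flip
Dir S: first cell '.' (not opp) -> no flip
Dir SE: first cell '.' (not opp) -> no flip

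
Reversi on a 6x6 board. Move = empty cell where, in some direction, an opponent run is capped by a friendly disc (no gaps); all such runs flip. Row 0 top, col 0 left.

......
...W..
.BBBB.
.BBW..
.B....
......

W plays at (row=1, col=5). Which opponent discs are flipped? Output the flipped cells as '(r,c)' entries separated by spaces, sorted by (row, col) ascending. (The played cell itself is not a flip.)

Dir NW: first cell '.' (not opp) -> no flip
Dir N: first cell '.' (not opp) -> no flip
Dir NE: edge -> no flip
Dir W: first cell '.' (not opp) -> no flip
Dir E: edge -> no flip
Dir SW: opp run (2,4) capped by W -> flip
Dir S: first cell '.' (not opp) -> no flip
Dir SE: edge -> no flip

Answer: (2,4)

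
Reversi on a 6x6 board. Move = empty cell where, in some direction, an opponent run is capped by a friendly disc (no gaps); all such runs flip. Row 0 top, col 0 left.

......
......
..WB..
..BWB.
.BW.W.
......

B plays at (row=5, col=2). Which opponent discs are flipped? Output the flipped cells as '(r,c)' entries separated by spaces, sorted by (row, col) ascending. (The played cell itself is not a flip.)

Dir NW: first cell 'B' (not opp) -> no flip
Dir N: opp run (4,2) capped by B -> flip
Dir NE: first cell '.' (not opp) -> no flip
Dir W: first cell '.' (not opp) -> no flip
Dir E: first cell '.' (not opp) -> no flip
Dir SW: edge -> no flip
Dir S: edge -> no flip
Dir SE: edge -> no flip

Answer: (4,2)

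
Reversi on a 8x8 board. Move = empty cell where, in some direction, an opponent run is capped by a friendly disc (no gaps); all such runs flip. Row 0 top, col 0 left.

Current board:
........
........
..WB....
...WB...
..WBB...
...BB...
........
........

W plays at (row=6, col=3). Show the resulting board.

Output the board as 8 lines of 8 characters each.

Place W at (6,3); scan 8 dirs for brackets.
Dir NW: first cell '.' (not opp) -> no flip
Dir N: opp run (5,3) (4,3) capped by W -> flip
Dir NE: opp run (5,4), next='.' -> no flip
Dir W: first cell '.' (not opp) -> no flip
Dir E: first cell '.' (not opp) -> no flip
Dir SW: first cell '.' (not opp) -> no flip
Dir S: first cell '.' (not opp) -> no flip
Dir SE: first cell '.' (not opp) -> no flip
All flips: (4,3) (5,3)

Answer: ........
........
..WB....
...WB...
..WWB...
...WB...
...W....
........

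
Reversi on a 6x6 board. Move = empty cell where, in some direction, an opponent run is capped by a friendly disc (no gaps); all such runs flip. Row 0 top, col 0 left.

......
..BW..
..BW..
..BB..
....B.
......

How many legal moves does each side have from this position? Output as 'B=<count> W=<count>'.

-- B to move --
(0,2): no bracket -> illegal
(0,3): flips 2 -> legal
(0,4): flips 1 -> legal
(1,4): flips 2 -> legal
(2,4): flips 1 -> legal
(3,4): flips 1 -> legal
B mobility = 5
-- W to move --
(0,1): flips 1 -> legal
(0,2): no bracket -> illegal
(0,3): no bracket -> illegal
(1,1): flips 1 -> legal
(2,1): flips 1 -> legal
(2,4): no bracket -> illegal
(3,1): flips 1 -> legal
(3,4): no bracket -> illegal
(3,5): no bracket -> illegal
(4,1): flips 1 -> legal
(4,2): no bracket -> illegal
(4,3): flips 1 -> legal
(4,5): no bracket -> illegal
(5,3): no bracket -> illegal
(5,4): no bracket -> illegal
(5,5): no bracket -> illegal
W mobility = 6

Answer: B=5 W=6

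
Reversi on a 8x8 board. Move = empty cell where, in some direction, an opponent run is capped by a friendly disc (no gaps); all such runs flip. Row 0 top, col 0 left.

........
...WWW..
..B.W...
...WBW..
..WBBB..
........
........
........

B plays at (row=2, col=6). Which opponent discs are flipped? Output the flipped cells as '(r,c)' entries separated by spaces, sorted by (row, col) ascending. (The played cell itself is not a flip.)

Answer: (3,5)

Derivation:
Dir NW: opp run (1,5), next='.' -> no flip
Dir N: first cell '.' (not opp) -> no flip
Dir NE: first cell '.' (not opp) -> no flip
Dir W: first cell '.' (not opp) -> no flip
Dir E: first cell '.' (not opp) -> no flip
Dir SW: opp run (3,5) capped by B -> flip
Dir S: first cell '.' (not opp) -> no flip
Dir SE: first cell '.' (not opp) -> no flip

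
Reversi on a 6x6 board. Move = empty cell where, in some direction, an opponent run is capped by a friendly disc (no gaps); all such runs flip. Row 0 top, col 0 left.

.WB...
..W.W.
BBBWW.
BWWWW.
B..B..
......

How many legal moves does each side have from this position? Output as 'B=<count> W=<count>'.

-- B to move --
(0,0): flips 1 -> legal
(0,3): flips 1 -> legal
(0,4): no bracket -> illegal
(0,5): no bracket -> illegal
(1,0): no bracket -> illegal
(1,1): no bracket -> illegal
(1,3): flips 2 -> legal
(1,5): no bracket -> illegal
(2,5): flips 3 -> legal
(3,5): flips 4 -> legal
(4,1): flips 1 -> legal
(4,2): flips 2 -> legal
(4,4): flips 1 -> legal
(4,5): no bracket -> illegal
B mobility = 8
-- W to move --
(0,3): flips 1 -> legal
(1,0): flips 1 -> legal
(1,1): flips 2 -> legal
(1,3): flips 1 -> legal
(4,1): no bracket -> illegal
(4,2): no bracket -> illegal
(4,4): no bracket -> illegal
(5,0): no bracket -> illegal
(5,1): no bracket -> illegal
(5,2): flips 1 -> legal
(5,3): flips 1 -> legal
(5,4): flips 1 -> legal
W mobility = 7

Answer: B=8 W=7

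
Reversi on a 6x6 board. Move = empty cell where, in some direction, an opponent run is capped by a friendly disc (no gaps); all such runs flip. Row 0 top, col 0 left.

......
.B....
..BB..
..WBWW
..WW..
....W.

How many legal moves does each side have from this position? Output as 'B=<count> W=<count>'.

Answer: B=6 W=4

Derivation:
-- B to move --
(2,1): no bracket -> illegal
(2,4): no bracket -> illegal
(2,5): no bracket -> illegal
(3,1): flips 1 -> legal
(4,1): flips 1 -> legal
(4,4): no bracket -> illegal
(4,5): flips 1 -> legal
(5,1): flips 1 -> legal
(5,2): flips 2 -> legal
(5,3): flips 1 -> legal
(5,5): no bracket -> illegal
B mobility = 6
-- W to move --
(0,0): no bracket -> illegal
(0,1): no bracket -> illegal
(0,2): no bracket -> illegal
(1,0): no bracket -> illegal
(1,2): flips 2 -> legal
(1,3): flips 2 -> legal
(1,4): flips 1 -> legal
(2,0): no bracket -> illegal
(2,1): no bracket -> illegal
(2,4): flips 1 -> legal
(3,1): no bracket -> illegal
(4,4): no bracket -> illegal
W mobility = 4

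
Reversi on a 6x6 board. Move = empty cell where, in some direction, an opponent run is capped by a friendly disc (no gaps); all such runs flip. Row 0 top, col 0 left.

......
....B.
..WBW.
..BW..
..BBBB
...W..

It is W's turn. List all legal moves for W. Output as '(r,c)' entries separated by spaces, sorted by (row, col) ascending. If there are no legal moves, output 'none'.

Answer: (0,4) (1,3) (3,1) (3,5) (5,1) (5,2) (5,5)

Derivation:
(0,3): no bracket -> illegal
(0,4): flips 1 -> legal
(0,5): no bracket -> illegal
(1,2): no bracket -> illegal
(1,3): flips 1 -> legal
(1,5): no bracket -> illegal
(2,1): no bracket -> illegal
(2,5): no bracket -> illegal
(3,1): flips 2 -> legal
(3,4): no bracket -> illegal
(3,5): flips 1 -> legal
(4,1): no bracket -> illegal
(5,1): flips 1 -> legal
(5,2): flips 2 -> legal
(5,4): no bracket -> illegal
(5,5): flips 1 -> legal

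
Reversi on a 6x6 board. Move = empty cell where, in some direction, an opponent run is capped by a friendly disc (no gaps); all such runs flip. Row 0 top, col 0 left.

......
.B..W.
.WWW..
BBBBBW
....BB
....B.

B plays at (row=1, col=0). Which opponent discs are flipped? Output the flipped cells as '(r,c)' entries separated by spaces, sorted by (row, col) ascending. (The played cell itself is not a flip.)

Dir NW: edge -> no flip
Dir N: first cell '.' (not opp) -> no flip
Dir NE: first cell '.' (not opp) -> no flip
Dir W: edge -> no flip
Dir E: first cell 'B' (not opp) -> no flip
Dir SW: edge -> no flip
Dir S: first cell '.' (not opp) -> no flip
Dir SE: opp run (2,1) capped by B -> flip

Answer: (2,1)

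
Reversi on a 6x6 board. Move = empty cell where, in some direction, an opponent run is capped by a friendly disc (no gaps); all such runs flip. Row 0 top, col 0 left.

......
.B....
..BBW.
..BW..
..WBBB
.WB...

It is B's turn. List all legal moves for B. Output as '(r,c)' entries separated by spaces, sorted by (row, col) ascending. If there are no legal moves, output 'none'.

Answer: (2,5) (3,4) (4,1) (5,0)

Derivation:
(1,3): no bracket -> illegal
(1,4): no bracket -> illegal
(1,5): no bracket -> illegal
(2,5): flips 1 -> legal
(3,1): no bracket -> illegal
(3,4): flips 1 -> legal
(3,5): no bracket -> illegal
(4,0): no bracket -> illegal
(4,1): flips 1 -> legal
(5,0): flips 1 -> legal
(5,3): no bracket -> illegal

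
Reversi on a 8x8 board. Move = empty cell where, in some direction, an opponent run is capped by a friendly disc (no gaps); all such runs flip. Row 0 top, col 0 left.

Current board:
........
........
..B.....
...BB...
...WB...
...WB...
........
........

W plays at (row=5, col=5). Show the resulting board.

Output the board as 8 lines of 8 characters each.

Place W at (5,5); scan 8 dirs for brackets.
Dir NW: opp run (4,4) (3,3) (2,2), next='.' -> no flip
Dir N: first cell '.' (not opp) -> no flip
Dir NE: first cell '.' (not opp) -> no flip
Dir W: opp run (5,4) capped by W -> flip
Dir E: first cell '.' (not opp) -> no flip
Dir SW: first cell '.' (not opp) -> no flip
Dir S: first cell '.' (not opp) -> no flip
Dir SE: first cell '.' (not opp) -> no flip
All flips: (5,4)

Answer: ........
........
..B.....
...BB...
...WB...
...WWW..
........
........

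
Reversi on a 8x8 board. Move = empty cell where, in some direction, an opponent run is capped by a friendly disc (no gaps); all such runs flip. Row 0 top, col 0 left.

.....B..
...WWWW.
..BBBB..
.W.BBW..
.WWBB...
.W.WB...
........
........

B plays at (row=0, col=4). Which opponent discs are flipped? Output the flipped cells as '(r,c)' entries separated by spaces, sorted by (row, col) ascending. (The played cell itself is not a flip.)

Answer: (1,3) (1,4)

Derivation:
Dir NW: edge -> no flip
Dir N: edge -> no flip
Dir NE: edge -> no flip
Dir W: first cell '.' (not opp) -> no flip
Dir E: first cell 'B' (not opp) -> no flip
Dir SW: opp run (1,3) capped by B -> flip
Dir S: opp run (1,4) capped by B -> flip
Dir SE: opp run (1,5), next='.' -> no flip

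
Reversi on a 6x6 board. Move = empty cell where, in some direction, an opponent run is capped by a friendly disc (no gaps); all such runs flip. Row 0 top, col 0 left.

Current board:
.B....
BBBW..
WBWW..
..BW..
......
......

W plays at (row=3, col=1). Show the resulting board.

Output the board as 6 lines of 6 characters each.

Answer: .B....
BBBW..
WBWW..
.WWW..
......
......

Derivation:
Place W at (3,1); scan 8 dirs for brackets.
Dir NW: first cell 'W' (not opp) -> no flip
Dir N: opp run (2,1) (1,1) (0,1), next=edge -> no flip
Dir NE: first cell 'W' (not opp) -> no flip
Dir W: first cell '.' (not opp) -> no flip
Dir E: opp run (3,2) capped by W -> flip
Dir SW: first cell '.' (not opp) -> no flip
Dir S: first cell '.' (not opp) -> no flip
Dir SE: first cell '.' (not opp) -> no flip
All flips: (3,2)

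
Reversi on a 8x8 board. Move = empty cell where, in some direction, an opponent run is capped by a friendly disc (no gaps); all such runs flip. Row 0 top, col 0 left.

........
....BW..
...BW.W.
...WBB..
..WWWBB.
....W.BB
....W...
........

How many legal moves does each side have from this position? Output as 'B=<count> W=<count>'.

Answer: B=10 W=6

Derivation:
-- B to move --
(0,4): no bracket -> illegal
(0,5): no bracket -> illegal
(0,6): no bracket -> illegal
(1,3): flips 1 -> legal
(1,6): flips 1 -> legal
(1,7): flips 1 -> legal
(2,2): no bracket -> illegal
(2,5): flips 1 -> legal
(2,7): no bracket -> illegal
(3,1): no bracket -> illegal
(3,2): flips 1 -> legal
(3,6): no bracket -> illegal
(3,7): no bracket -> illegal
(4,1): flips 3 -> legal
(5,1): no bracket -> illegal
(5,2): flips 1 -> legal
(5,3): flips 3 -> legal
(5,5): no bracket -> illegal
(6,3): flips 1 -> legal
(6,5): no bracket -> illegal
(7,3): no bracket -> illegal
(7,4): flips 3 -> legal
(7,5): no bracket -> illegal
B mobility = 10
-- W to move --
(0,3): no bracket -> illegal
(0,4): flips 1 -> legal
(0,5): no bracket -> illegal
(1,2): no bracket -> illegal
(1,3): flips 2 -> legal
(2,2): flips 1 -> legal
(2,5): flips 1 -> legal
(3,2): no bracket -> illegal
(3,6): flips 3 -> legal
(3,7): no bracket -> illegal
(4,7): flips 2 -> legal
(5,5): no bracket -> illegal
(6,5): no bracket -> illegal
(6,6): no bracket -> illegal
(6,7): no bracket -> illegal
W mobility = 6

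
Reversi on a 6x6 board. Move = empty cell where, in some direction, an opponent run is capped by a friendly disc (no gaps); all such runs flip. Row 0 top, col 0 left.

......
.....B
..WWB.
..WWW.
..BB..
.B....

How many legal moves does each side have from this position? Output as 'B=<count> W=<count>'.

Answer: B=5 W=5

Derivation:
-- B to move --
(1,1): no bracket -> illegal
(1,2): flips 2 -> legal
(1,3): flips 2 -> legal
(1,4): no bracket -> illegal
(2,1): flips 3 -> legal
(2,5): flips 1 -> legal
(3,1): no bracket -> illegal
(3,5): no bracket -> illegal
(4,1): no bracket -> illegal
(4,4): flips 1 -> legal
(4,5): no bracket -> illegal
B mobility = 5
-- W to move --
(0,4): no bracket -> illegal
(0,5): no bracket -> illegal
(1,3): no bracket -> illegal
(1,4): flips 1 -> legal
(2,5): flips 1 -> legal
(3,1): no bracket -> illegal
(3,5): no bracket -> illegal
(4,0): no bracket -> illegal
(4,1): no bracket -> illegal
(4,4): no bracket -> illegal
(5,0): no bracket -> illegal
(5,2): flips 2 -> legal
(5,3): flips 1 -> legal
(5,4): flips 1 -> legal
W mobility = 5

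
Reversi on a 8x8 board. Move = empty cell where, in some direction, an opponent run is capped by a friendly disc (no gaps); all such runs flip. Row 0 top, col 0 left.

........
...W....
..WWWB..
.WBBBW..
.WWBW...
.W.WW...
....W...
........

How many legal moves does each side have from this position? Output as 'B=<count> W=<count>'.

Answer: B=17 W=4

Derivation:
-- B to move --
(0,2): no bracket -> illegal
(0,3): flips 2 -> legal
(0,4): no bracket -> illegal
(1,1): flips 1 -> legal
(1,2): flips 2 -> legal
(1,4): flips 2 -> legal
(1,5): flips 1 -> legal
(2,0): no bracket -> illegal
(2,1): flips 3 -> legal
(2,6): no bracket -> illegal
(3,0): flips 1 -> legal
(3,6): flips 1 -> legal
(4,0): flips 2 -> legal
(4,5): flips 2 -> legal
(4,6): no bracket -> illegal
(5,0): flips 1 -> legal
(5,2): flips 1 -> legal
(5,5): flips 1 -> legal
(6,0): flips 2 -> legal
(6,1): no bracket -> illegal
(6,2): no bracket -> illegal
(6,3): flips 1 -> legal
(6,5): flips 1 -> legal
(7,3): no bracket -> illegal
(7,4): flips 3 -> legal
(7,5): no bracket -> illegal
B mobility = 17
-- W to move --
(1,4): no bracket -> illegal
(1,5): flips 1 -> legal
(1,6): no bracket -> illegal
(2,1): flips 2 -> legal
(2,6): flips 1 -> legal
(3,6): no bracket -> illegal
(4,5): flips 1 -> legal
(5,2): no bracket -> illegal
W mobility = 4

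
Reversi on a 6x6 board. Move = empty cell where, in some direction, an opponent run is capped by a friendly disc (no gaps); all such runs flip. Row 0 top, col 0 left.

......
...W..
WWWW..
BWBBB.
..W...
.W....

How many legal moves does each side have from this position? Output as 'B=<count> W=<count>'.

-- B to move --
(0,2): no bracket -> illegal
(0,3): flips 2 -> legal
(0,4): no bracket -> illegal
(1,0): flips 2 -> legal
(1,1): flips 1 -> legal
(1,2): flips 3 -> legal
(1,4): flips 1 -> legal
(2,4): no bracket -> illegal
(4,0): no bracket -> illegal
(4,1): no bracket -> illegal
(4,3): no bracket -> illegal
(5,0): no bracket -> illegal
(5,2): flips 1 -> legal
(5,3): no bracket -> illegal
B mobility = 6
-- W to move --
(2,4): flips 1 -> legal
(2,5): no bracket -> illegal
(3,5): flips 3 -> legal
(4,0): flips 1 -> legal
(4,1): flips 1 -> legal
(4,3): flips 2 -> legal
(4,4): flips 1 -> legal
(4,5): flips 1 -> legal
W mobility = 7

Answer: B=6 W=7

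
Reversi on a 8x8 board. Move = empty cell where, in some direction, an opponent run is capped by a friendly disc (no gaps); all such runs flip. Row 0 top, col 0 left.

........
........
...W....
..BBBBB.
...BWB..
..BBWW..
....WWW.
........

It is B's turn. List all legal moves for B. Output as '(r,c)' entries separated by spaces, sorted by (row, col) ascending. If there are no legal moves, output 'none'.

(1,2): flips 1 -> legal
(1,3): flips 1 -> legal
(1,4): flips 1 -> legal
(2,2): no bracket -> illegal
(2,4): no bracket -> illegal
(4,6): no bracket -> illegal
(5,6): flips 2 -> legal
(5,7): no bracket -> illegal
(6,3): flips 1 -> legal
(6,7): no bracket -> illegal
(7,3): no bracket -> illegal
(7,4): flips 3 -> legal
(7,5): flips 3 -> legal
(7,6): flips 2 -> legal
(7,7): flips 3 -> legal

Answer: (1,2) (1,3) (1,4) (5,6) (6,3) (7,4) (7,5) (7,6) (7,7)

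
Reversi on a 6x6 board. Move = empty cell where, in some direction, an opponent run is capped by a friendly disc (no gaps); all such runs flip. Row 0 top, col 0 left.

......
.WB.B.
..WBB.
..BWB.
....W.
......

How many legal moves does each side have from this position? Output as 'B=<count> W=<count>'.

-- B to move --
(0,0): no bracket -> illegal
(0,1): no bracket -> illegal
(0,2): no bracket -> illegal
(1,0): flips 1 -> legal
(1,3): no bracket -> illegal
(2,0): no bracket -> illegal
(2,1): flips 1 -> legal
(3,1): no bracket -> illegal
(3,5): no bracket -> illegal
(4,2): flips 1 -> legal
(4,3): flips 1 -> legal
(4,5): no bracket -> illegal
(5,3): no bracket -> illegal
(5,4): flips 1 -> legal
(5,5): no bracket -> illegal
B mobility = 5
-- W to move --
(0,1): no bracket -> illegal
(0,2): flips 1 -> legal
(0,3): no bracket -> illegal
(0,4): flips 3 -> legal
(0,5): no bracket -> illegal
(1,3): flips 2 -> legal
(1,5): flips 1 -> legal
(2,1): no bracket -> illegal
(2,5): flips 2 -> legal
(3,1): flips 1 -> legal
(3,5): flips 1 -> legal
(4,1): no bracket -> illegal
(4,2): flips 1 -> legal
(4,3): no bracket -> illegal
(4,5): no bracket -> illegal
W mobility = 8

Answer: B=5 W=8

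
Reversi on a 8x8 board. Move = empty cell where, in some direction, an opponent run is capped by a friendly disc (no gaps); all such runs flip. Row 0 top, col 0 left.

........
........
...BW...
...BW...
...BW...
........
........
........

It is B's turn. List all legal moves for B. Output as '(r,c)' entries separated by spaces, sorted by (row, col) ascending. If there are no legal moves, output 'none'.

Answer: (1,5) (2,5) (3,5) (4,5) (5,5)

Derivation:
(1,3): no bracket -> illegal
(1,4): no bracket -> illegal
(1,5): flips 1 -> legal
(2,5): flips 2 -> legal
(3,5): flips 1 -> legal
(4,5): flips 2 -> legal
(5,3): no bracket -> illegal
(5,4): no bracket -> illegal
(5,5): flips 1 -> legal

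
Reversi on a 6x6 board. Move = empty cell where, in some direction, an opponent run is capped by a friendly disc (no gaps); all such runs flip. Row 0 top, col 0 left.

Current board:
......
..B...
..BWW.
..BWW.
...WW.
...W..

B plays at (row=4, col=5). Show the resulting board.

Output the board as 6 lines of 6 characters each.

Place B at (4,5); scan 8 dirs for brackets.
Dir NW: opp run (3,4) (2,3) capped by B -> flip
Dir N: first cell '.' (not opp) -> no flip
Dir NE: edge -> no flip
Dir W: opp run (4,4) (4,3), next='.' -> no flip
Dir E: edge -> no flip
Dir SW: first cell '.' (not opp) -> no flip
Dir S: first cell '.' (not opp) -> no flip
Dir SE: edge -> no flip
All flips: (2,3) (3,4)

Answer: ......
..B...
..BBW.
..BWB.
...WWB
...W..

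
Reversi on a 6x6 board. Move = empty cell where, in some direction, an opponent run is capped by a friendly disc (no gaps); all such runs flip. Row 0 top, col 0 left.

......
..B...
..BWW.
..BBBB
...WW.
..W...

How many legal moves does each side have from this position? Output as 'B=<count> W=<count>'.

-- B to move --
(1,3): flips 2 -> legal
(1,4): flips 2 -> legal
(1,5): flips 1 -> legal
(2,5): flips 2 -> legal
(4,1): no bracket -> illegal
(4,2): no bracket -> illegal
(4,5): no bracket -> illegal
(5,1): no bracket -> illegal
(5,3): flips 2 -> legal
(5,4): flips 2 -> legal
(5,5): flips 1 -> legal
B mobility = 7
-- W to move --
(0,1): flips 1 -> legal
(0,2): no bracket -> illegal
(0,3): no bracket -> illegal
(1,1): flips 2 -> legal
(1,3): no bracket -> illegal
(2,1): flips 2 -> legal
(2,5): flips 1 -> legal
(3,1): no bracket -> illegal
(4,1): flips 1 -> legal
(4,2): flips 1 -> legal
(4,5): flips 1 -> legal
W mobility = 7

Answer: B=7 W=7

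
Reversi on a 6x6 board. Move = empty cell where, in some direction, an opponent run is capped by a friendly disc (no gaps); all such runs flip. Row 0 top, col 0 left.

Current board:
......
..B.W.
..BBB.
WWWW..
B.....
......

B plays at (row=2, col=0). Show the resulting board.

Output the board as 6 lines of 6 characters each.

Answer: ......
..B.W.
B.BBB.
BWWW..
B.....
......

Derivation:
Place B at (2,0); scan 8 dirs for brackets.
Dir NW: edge -> no flip
Dir N: first cell '.' (not opp) -> no flip
Dir NE: first cell '.' (not opp) -> no flip
Dir W: edge -> no flip
Dir E: first cell '.' (not opp) -> no flip
Dir SW: edge -> no flip
Dir S: opp run (3,0) capped by B -> flip
Dir SE: opp run (3,1), next='.' -> no flip
All flips: (3,0)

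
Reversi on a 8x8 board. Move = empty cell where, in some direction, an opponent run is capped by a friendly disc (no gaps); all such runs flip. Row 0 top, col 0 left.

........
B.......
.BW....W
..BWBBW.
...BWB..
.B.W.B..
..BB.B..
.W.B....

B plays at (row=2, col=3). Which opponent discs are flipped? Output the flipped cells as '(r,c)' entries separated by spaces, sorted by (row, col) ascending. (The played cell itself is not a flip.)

Dir NW: first cell '.' (not opp) -> no flip
Dir N: first cell '.' (not opp) -> no flip
Dir NE: first cell '.' (not opp) -> no flip
Dir W: opp run (2,2) capped by B -> flip
Dir E: first cell '.' (not opp) -> no flip
Dir SW: first cell 'B' (not opp) -> no flip
Dir S: opp run (3,3) capped by B -> flip
Dir SE: first cell 'B' (not opp) -> no flip

Answer: (2,2) (3,3)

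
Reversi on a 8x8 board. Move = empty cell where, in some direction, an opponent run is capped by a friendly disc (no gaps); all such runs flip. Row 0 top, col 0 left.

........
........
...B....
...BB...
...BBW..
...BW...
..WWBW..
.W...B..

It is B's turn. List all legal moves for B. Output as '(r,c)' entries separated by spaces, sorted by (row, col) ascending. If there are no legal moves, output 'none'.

Answer: (4,6) (5,5) (5,6) (6,1) (6,6) (7,3) (7,6)

Derivation:
(3,5): no bracket -> illegal
(3,6): no bracket -> illegal
(4,6): flips 1 -> legal
(5,1): no bracket -> illegal
(5,2): no bracket -> illegal
(5,5): flips 2 -> legal
(5,6): flips 1 -> legal
(6,0): no bracket -> illegal
(6,1): flips 2 -> legal
(6,6): flips 1 -> legal
(7,0): no bracket -> illegal
(7,2): no bracket -> illegal
(7,3): flips 1 -> legal
(7,4): no bracket -> illegal
(7,6): flips 2 -> legal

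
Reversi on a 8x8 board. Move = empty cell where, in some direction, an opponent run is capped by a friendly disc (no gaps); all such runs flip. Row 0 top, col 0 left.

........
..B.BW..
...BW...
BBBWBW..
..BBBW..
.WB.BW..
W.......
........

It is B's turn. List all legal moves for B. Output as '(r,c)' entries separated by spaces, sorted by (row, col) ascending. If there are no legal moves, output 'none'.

Answer: (0,6) (1,6) (2,2) (2,5) (2,6) (3,6) (4,6) (5,0) (5,6) (6,6)

Derivation:
(0,4): no bracket -> illegal
(0,5): no bracket -> illegal
(0,6): flips 3 -> legal
(1,3): no bracket -> illegal
(1,6): flips 1 -> legal
(2,2): flips 1 -> legal
(2,5): flips 1 -> legal
(2,6): flips 1 -> legal
(3,6): flips 2 -> legal
(4,0): no bracket -> illegal
(4,1): no bracket -> illegal
(4,6): flips 1 -> legal
(5,0): flips 1 -> legal
(5,6): flips 2 -> legal
(6,1): no bracket -> illegal
(6,2): no bracket -> illegal
(6,4): no bracket -> illegal
(6,5): no bracket -> illegal
(6,6): flips 1 -> legal
(7,0): no bracket -> illegal
(7,1): no bracket -> illegal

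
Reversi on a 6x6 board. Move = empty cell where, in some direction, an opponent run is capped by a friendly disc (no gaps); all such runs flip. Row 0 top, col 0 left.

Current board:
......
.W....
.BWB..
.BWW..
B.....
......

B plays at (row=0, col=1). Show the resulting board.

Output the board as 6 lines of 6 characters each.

Answer: .B....
.B....
.BWB..
.BWW..
B.....
......

Derivation:
Place B at (0,1); scan 8 dirs for brackets.
Dir NW: edge -> no flip
Dir N: edge -> no flip
Dir NE: edge -> no flip
Dir W: first cell '.' (not opp) -> no flip
Dir E: first cell '.' (not opp) -> no flip
Dir SW: first cell '.' (not opp) -> no flip
Dir S: opp run (1,1) capped by B -> flip
Dir SE: first cell '.' (not opp) -> no flip
All flips: (1,1)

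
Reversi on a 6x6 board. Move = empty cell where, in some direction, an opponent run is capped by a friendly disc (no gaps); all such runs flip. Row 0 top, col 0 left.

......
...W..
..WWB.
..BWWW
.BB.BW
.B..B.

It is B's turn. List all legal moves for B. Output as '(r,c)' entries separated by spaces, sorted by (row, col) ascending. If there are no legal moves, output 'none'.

Answer: (0,2) (1,1) (1,2) (1,4) (2,1)

Derivation:
(0,2): flips 1 -> legal
(0,3): no bracket -> illegal
(0,4): no bracket -> illegal
(1,1): flips 2 -> legal
(1,2): flips 1 -> legal
(1,4): flips 1 -> legal
(2,1): flips 2 -> legal
(2,5): no bracket -> illegal
(3,1): no bracket -> illegal
(4,3): no bracket -> illegal
(5,5): no bracket -> illegal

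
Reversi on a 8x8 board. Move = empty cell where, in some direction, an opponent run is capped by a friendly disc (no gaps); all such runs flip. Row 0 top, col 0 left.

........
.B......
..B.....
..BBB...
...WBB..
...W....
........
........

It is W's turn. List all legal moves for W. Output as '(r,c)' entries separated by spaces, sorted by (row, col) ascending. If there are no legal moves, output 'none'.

(0,0): no bracket -> illegal
(0,1): no bracket -> illegal
(0,2): no bracket -> illegal
(1,0): no bracket -> illegal
(1,2): no bracket -> illegal
(1,3): no bracket -> illegal
(2,0): no bracket -> illegal
(2,1): flips 1 -> legal
(2,3): flips 1 -> legal
(2,4): no bracket -> illegal
(2,5): flips 1 -> legal
(3,1): no bracket -> illegal
(3,5): flips 1 -> legal
(3,6): no bracket -> illegal
(4,1): no bracket -> illegal
(4,2): no bracket -> illegal
(4,6): flips 2 -> legal
(5,4): no bracket -> illegal
(5,5): no bracket -> illegal
(5,6): no bracket -> illegal

Answer: (2,1) (2,3) (2,5) (3,5) (4,6)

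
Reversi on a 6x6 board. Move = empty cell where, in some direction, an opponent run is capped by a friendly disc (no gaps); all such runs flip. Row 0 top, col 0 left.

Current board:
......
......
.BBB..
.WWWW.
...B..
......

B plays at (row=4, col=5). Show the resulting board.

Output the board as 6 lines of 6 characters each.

Place B at (4,5); scan 8 dirs for brackets.
Dir NW: opp run (3,4) capped by B -> flip
Dir N: first cell '.' (not opp) -> no flip
Dir NE: edge -> no flip
Dir W: first cell '.' (not opp) -> no flip
Dir E: edge -> no flip
Dir SW: first cell '.' (not opp) -> no flip
Dir S: first cell '.' (not opp) -> no flip
Dir SE: edge -> no flip
All flips: (3,4)

Answer: ......
......
.BBB..
.WWWB.
...B.B
......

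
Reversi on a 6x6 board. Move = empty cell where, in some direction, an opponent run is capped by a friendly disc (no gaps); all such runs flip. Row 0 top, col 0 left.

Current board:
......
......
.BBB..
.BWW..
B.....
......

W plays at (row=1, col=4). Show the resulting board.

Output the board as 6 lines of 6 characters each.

Answer: ......
....W.
.BBW..
.BWW..
B.....
......

Derivation:
Place W at (1,4); scan 8 dirs for brackets.
Dir NW: first cell '.' (not opp) -> no flip
Dir N: first cell '.' (not opp) -> no flip
Dir NE: first cell '.' (not opp) -> no flip
Dir W: first cell '.' (not opp) -> no flip
Dir E: first cell '.' (not opp) -> no flip
Dir SW: opp run (2,3) capped by W -> flip
Dir S: first cell '.' (not opp) -> no flip
Dir SE: first cell '.' (not opp) -> no flip
All flips: (2,3)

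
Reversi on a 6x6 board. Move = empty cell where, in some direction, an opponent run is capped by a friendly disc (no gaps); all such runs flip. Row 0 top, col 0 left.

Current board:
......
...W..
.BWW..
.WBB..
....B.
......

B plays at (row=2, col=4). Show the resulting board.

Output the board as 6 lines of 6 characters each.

Place B at (2,4); scan 8 dirs for brackets.
Dir NW: opp run (1,3), next='.' -> no flip
Dir N: first cell '.' (not opp) -> no flip
Dir NE: first cell '.' (not opp) -> no flip
Dir W: opp run (2,3) (2,2) capped by B -> flip
Dir E: first cell '.' (not opp) -> no flip
Dir SW: first cell 'B' (not opp) -> no flip
Dir S: first cell '.' (not opp) -> no flip
Dir SE: first cell '.' (not opp) -> no flip
All flips: (2,2) (2,3)

Answer: ......
...W..
.BBBB.
.WBB..
....B.
......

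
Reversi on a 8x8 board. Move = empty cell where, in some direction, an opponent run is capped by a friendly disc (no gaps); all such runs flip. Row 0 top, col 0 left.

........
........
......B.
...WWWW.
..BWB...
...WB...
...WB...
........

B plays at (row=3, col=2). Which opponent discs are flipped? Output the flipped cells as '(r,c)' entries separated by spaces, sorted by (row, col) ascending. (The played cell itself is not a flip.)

Dir NW: first cell '.' (not opp) -> no flip
Dir N: first cell '.' (not opp) -> no flip
Dir NE: first cell '.' (not opp) -> no flip
Dir W: first cell '.' (not opp) -> no flip
Dir E: opp run (3,3) (3,4) (3,5) (3,6), next='.' -> no flip
Dir SW: first cell '.' (not opp) -> no flip
Dir S: first cell 'B' (not opp) -> no flip
Dir SE: opp run (4,3) capped by B -> flip

Answer: (4,3)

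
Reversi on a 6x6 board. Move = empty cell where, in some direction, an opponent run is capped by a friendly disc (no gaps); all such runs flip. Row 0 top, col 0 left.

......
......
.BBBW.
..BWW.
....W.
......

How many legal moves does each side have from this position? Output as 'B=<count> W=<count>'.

-- B to move --
(1,3): no bracket -> illegal
(1,4): no bracket -> illegal
(1,5): no bracket -> illegal
(2,5): flips 1 -> legal
(3,5): flips 2 -> legal
(4,2): no bracket -> illegal
(4,3): flips 1 -> legal
(4,5): flips 1 -> legal
(5,3): no bracket -> illegal
(5,4): no bracket -> illegal
(5,5): flips 2 -> legal
B mobility = 5
-- W to move --
(1,0): no bracket -> illegal
(1,1): flips 1 -> legal
(1,2): flips 1 -> legal
(1,3): flips 1 -> legal
(1,4): no bracket -> illegal
(2,0): flips 3 -> legal
(3,0): no bracket -> illegal
(3,1): flips 1 -> legal
(4,1): no bracket -> illegal
(4,2): no bracket -> illegal
(4,3): no bracket -> illegal
W mobility = 5

Answer: B=5 W=5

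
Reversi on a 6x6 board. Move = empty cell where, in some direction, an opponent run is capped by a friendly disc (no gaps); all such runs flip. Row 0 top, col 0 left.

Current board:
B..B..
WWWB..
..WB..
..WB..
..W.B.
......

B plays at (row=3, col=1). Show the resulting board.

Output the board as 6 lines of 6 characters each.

Place B at (3,1); scan 8 dirs for brackets.
Dir NW: first cell '.' (not opp) -> no flip
Dir N: first cell '.' (not opp) -> no flip
Dir NE: opp run (2,2) capped by B -> flip
Dir W: first cell '.' (not opp) -> no flip
Dir E: opp run (3,2) capped by B -> flip
Dir SW: first cell '.' (not opp) -> no flip
Dir S: first cell '.' (not opp) -> no flip
Dir SE: opp run (4,2), next='.' -> no flip
All flips: (2,2) (3,2)

Answer: B..B..
WWWB..
..BB..
.BBB..
..W.B.
......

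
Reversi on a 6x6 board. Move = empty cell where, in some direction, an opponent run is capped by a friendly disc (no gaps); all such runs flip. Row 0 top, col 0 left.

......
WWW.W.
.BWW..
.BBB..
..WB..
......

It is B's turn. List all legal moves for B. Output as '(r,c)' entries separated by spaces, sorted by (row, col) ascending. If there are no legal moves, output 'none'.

Answer: (0,0) (0,1) (0,2) (0,3) (0,5) (1,3) (2,4) (4,1) (5,1) (5,2) (5,3)

Derivation:
(0,0): flips 2 -> legal
(0,1): flips 1 -> legal
(0,2): flips 2 -> legal
(0,3): flips 1 -> legal
(0,4): no bracket -> illegal
(0,5): flips 2 -> legal
(1,3): flips 2 -> legal
(1,5): no bracket -> illegal
(2,0): no bracket -> illegal
(2,4): flips 2 -> legal
(2,5): no bracket -> illegal
(3,4): no bracket -> illegal
(4,1): flips 1 -> legal
(5,1): flips 1 -> legal
(5,2): flips 1 -> legal
(5,3): flips 1 -> legal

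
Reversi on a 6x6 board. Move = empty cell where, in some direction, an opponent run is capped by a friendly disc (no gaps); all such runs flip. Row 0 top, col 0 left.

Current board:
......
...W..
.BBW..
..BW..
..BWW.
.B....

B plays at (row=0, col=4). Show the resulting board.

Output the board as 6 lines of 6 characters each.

Place B at (0,4); scan 8 dirs for brackets.
Dir NW: edge -> no flip
Dir N: edge -> no flip
Dir NE: edge -> no flip
Dir W: first cell '.' (not opp) -> no flip
Dir E: first cell '.' (not opp) -> no flip
Dir SW: opp run (1,3) capped by B -> flip
Dir S: first cell '.' (not opp) -> no flip
Dir SE: first cell '.' (not opp) -> no flip
All flips: (1,3)

Answer: ....B.
...B..
.BBW..
..BW..
..BWW.
.B....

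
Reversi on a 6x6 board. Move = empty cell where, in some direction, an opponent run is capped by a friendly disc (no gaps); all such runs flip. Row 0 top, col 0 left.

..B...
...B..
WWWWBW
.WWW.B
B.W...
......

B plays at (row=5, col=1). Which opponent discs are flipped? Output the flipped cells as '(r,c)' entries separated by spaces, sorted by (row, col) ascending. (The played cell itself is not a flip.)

Dir NW: first cell 'B' (not opp) -> no flip
Dir N: first cell '.' (not opp) -> no flip
Dir NE: opp run (4,2) (3,3) capped by B -> flip
Dir W: first cell '.' (not opp) -> no flip
Dir E: first cell '.' (not opp) -> no flip
Dir SW: edge -> no flip
Dir S: edge -> no flip
Dir SE: edge -> no flip

Answer: (3,3) (4,2)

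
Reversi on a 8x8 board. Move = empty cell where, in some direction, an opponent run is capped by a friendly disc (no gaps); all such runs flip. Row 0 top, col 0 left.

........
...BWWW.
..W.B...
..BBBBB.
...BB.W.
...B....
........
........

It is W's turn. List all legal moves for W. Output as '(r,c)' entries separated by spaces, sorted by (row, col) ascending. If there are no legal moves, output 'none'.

(0,2): flips 3 -> legal
(0,3): no bracket -> illegal
(0,4): flips 1 -> legal
(1,2): flips 1 -> legal
(2,1): no bracket -> illegal
(2,3): no bracket -> illegal
(2,5): no bracket -> illegal
(2,6): flips 1 -> legal
(2,7): no bracket -> illegal
(3,1): no bracket -> illegal
(3,7): no bracket -> illegal
(4,1): no bracket -> illegal
(4,2): flips 3 -> legal
(4,5): no bracket -> illegal
(4,7): no bracket -> illegal
(5,2): no bracket -> illegal
(5,4): flips 3 -> legal
(5,5): flips 2 -> legal
(6,2): no bracket -> illegal
(6,3): no bracket -> illegal
(6,4): no bracket -> illegal

Answer: (0,2) (0,4) (1,2) (2,6) (4,2) (5,4) (5,5)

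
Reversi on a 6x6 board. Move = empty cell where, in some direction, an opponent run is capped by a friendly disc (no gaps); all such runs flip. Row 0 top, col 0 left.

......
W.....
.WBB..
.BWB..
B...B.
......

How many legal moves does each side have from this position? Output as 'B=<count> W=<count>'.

Answer: B=4 W=6

Derivation:
-- B to move --
(0,0): no bracket -> illegal
(0,1): no bracket -> illegal
(1,1): flips 1 -> legal
(1,2): no bracket -> illegal
(2,0): flips 1 -> legal
(3,0): no bracket -> illegal
(4,1): flips 1 -> legal
(4,2): flips 1 -> legal
(4,3): no bracket -> illegal
B mobility = 4
-- W to move --
(1,1): no bracket -> illegal
(1,2): flips 1 -> legal
(1,3): no bracket -> illegal
(1,4): flips 1 -> legal
(2,0): no bracket -> illegal
(2,4): flips 2 -> legal
(3,0): flips 1 -> legal
(3,4): flips 1 -> legal
(3,5): no bracket -> illegal
(4,1): flips 1 -> legal
(4,2): no bracket -> illegal
(4,3): no bracket -> illegal
(4,5): no bracket -> illegal
(5,0): no bracket -> illegal
(5,1): no bracket -> illegal
(5,3): no bracket -> illegal
(5,4): no bracket -> illegal
(5,5): no bracket -> illegal
W mobility = 6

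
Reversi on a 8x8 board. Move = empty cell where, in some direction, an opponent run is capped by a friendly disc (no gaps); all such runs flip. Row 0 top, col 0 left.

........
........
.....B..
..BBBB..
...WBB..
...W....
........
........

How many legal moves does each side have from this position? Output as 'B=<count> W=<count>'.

-- B to move --
(4,2): flips 1 -> legal
(5,2): flips 1 -> legal
(5,4): flips 1 -> legal
(6,2): flips 1 -> legal
(6,3): flips 2 -> legal
(6,4): no bracket -> illegal
B mobility = 5
-- W to move --
(1,4): no bracket -> illegal
(1,5): no bracket -> illegal
(1,6): flips 2 -> legal
(2,1): flips 1 -> legal
(2,2): no bracket -> illegal
(2,3): flips 1 -> legal
(2,4): no bracket -> illegal
(2,6): flips 2 -> legal
(3,1): no bracket -> illegal
(3,6): no bracket -> illegal
(4,1): no bracket -> illegal
(4,2): no bracket -> illegal
(4,6): flips 2 -> legal
(5,4): no bracket -> illegal
(5,5): no bracket -> illegal
(5,6): no bracket -> illegal
W mobility = 5

Answer: B=5 W=5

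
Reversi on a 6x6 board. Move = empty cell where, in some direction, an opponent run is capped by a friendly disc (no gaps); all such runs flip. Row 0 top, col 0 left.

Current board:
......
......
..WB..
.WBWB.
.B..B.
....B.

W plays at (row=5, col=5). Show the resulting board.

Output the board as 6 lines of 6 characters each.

Place W at (5,5); scan 8 dirs for brackets.
Dir NW: opp run (4,4) capped by W -> flip
Dir N: first cell '.' (not opp) -> no flip
Dir NE: edge -> no flip
Dir W: opp run (5,4), next='.' -> no flip
Dir E: edge -> no flip
Dir SW: edge -> no flip
Dir S: edge -> no flip
Dir SE: edge -> no flip
All flips: (4,4)

Answer: ......
......
..WB..
.WBWB.
.B..W.
....BW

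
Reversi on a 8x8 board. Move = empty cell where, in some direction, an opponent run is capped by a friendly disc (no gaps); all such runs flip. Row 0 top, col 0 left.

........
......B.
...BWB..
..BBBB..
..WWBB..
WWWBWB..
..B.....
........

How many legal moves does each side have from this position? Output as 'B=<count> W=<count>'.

Answer: B=11 W=12

Derivation:
-- B to move --
(1,3): flips 1 -> legal
(1,4): flips 1 -> legal
(1,5): flips 1 -> legal
(3,1): flips 1 -> legal
(4,0): flips 1 -> legal
(4,1): flips 2 -> legal
(6,0): flips 2 -> legal
(6,1): flips 2 -> legal
(6,3): flips 1 -> legal
(6,4): flips 1 -> legal
(6,5): flips 2 -> legal
B mobility = 11
-- W to move --
(0,5): no bracket -> illegal
(0,6): no bracket -> illegal
(0,7): flips 3 -> legal
(1,2): no bracket -> illegal
(1,3): flips 2 -> legal
(1,4): no bracket -> illegal
(1,5): no bracket -> illegal
(1,7): no bracket -> illegal
(2,1): flips 1 -> legal
(2,2): flips 2 -> legal
(2,6): flips 1 -> legal
(2,7): no bracket -> illegal
(3,1): no bracket -> illegal
(3,6): flips 1 -> legal
(4,1): no bracket -> illegal
(4,6): flips 3 -> legal
(5,6): flips 1 -> legal
(6,1): no bracket -> illegal
(6,3): flips 1 -> legal
(6,4): flips 1 -> legal
(6,5): no bracket -> illegal
(6,6): no bracket -> illegal
(7,1): no bracket -> illegal
(7,2): flips 1 -> legal
(7,3): flips 1 -> legal
W mobility = 12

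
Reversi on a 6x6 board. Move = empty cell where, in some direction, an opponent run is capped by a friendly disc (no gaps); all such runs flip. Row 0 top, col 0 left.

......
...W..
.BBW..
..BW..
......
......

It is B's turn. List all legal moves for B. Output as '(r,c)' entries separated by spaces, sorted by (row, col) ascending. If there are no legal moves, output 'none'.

Answer: (0,4) (1,4) (2,4) (3,4) (4,4)

Derivation:
(0,2): no bracket -> illegal
(0,3): no bracket -> illegal
(0,4): flips 1 -> legal
(1,2): no bracket -> illegal
(1,4): flips 1 -> legal
(2,4): flips 1 -> legal
(3,4): flips 1 -> legal
(4,2): no bracket -> illegal
(4,3): no bracket -> illegal
(4,4): flips 1 -> legal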